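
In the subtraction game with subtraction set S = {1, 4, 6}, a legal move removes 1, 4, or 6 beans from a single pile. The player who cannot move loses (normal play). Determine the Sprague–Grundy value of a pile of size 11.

G(0) = 0
G(1) = mex{0} = 1
G(2) = mex{1} = 0
G(3) = mex{0} = 1
G(4) = mex{1,0} = 2
G(5) = mex{2,1} = 0
G(6) = mex{0,0,0} = 1
G(7) = mex{1,1,1} = 0
G(8) = mex{0,2,0} = 1
G(9) = mex{1,0,1} = 2
G(10) = mex{2,1,2} = 0
G(11) = mex{0,0,0} = 1

1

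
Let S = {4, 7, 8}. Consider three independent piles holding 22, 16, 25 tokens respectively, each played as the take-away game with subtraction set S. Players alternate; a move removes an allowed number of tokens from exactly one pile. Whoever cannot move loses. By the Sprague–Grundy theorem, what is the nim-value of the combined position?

3

All piles use S = {4, 7, 8}:
G(0) = 0
G(1) = mex{} = 0
G(2) = mex{} = 0
G(3) = mex{} = 0
G(4) = mex{0} = 1
G(5) = mex{0} = 1
G(6) = mex{0} = 1
G(7) = mex{0,0} = 1
G(8) = mex{1,0,0} = 2
G(9) = mex{1,0,0} = 2
G(10) = mex{1,0,0} = 2
G(11) = mex{1,1,0} = 2
G(12) = mex{2,1,1} = 0
G(13) = mex{2,1,1} = 0
G(14) = mex{2,1,1} = 0
G(15) = mex{2,2,1} = 0
G(16) = mex{0,2,2} = 1
G(17) = mex{0,2,2} = 1
G(18) = mex{0,2,2} = 1
G(19) = mex{0,0,2} = 1
G(20) = mex{1,0,0} = 2
G(21) = mex{1,0,0} = 2
G(22) = mex{1,0,0} = 2
G(23) = mex{1,1,0} = 2
G(24) = mex{2,1,1} = 0
G(25) = mex{2,1,1} = 0
Pile A: G(22) = 2.
Pile B: G(16) = 1.
Pile C: G(25) = 0.
Combined Grundy value = 2 ⊕ 1 ⊕ 0 = 3.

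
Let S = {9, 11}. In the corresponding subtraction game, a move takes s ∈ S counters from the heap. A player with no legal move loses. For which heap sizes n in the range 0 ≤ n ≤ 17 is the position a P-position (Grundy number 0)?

0, 1, 2, 3, 4, 5, 6, 7, 8

G(0) = 0
G(1) = mex{} = 0
G(2) = mex{} = 0
G(3) = mex{} = 0
G(4) = mex{} = 0
G(5) = mex{} = 0
G(6) = mex{} = 0
G(7) = mex{} = 0
G(8) = mex{} = 0
G(9) = mex{0} = 1
G(10) = mex{0} = 1
G(11) = mex{0,0} = 1
G(12) = mex{0,0} = 1
G(13) = mex{0,0} = 1
G(14) = mex{0,0} = 1
G(15) = mex{0,0} = 1
G(16) = mex{0,0} = 1
G(17) = mex{0,0} = 1
P-positions are exactly the n with G(n) = 0.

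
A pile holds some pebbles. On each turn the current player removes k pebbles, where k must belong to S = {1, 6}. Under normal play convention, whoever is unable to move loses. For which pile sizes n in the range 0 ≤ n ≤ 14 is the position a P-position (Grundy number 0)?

G(0) = 0
G(1) = mex{0} = 1
G(2) = mex{1} = 0
G(3) = mex{0} = 1
G(4) = mex{1} = 0
G(5) = mex{0} = 1
G(6) = mex{1,0} = 2
G(7) = mex{2,1} = 0
G(8) = mex{0,0} = 1
G(9) = mex{1,1} = 0
G(10) = mex{0,0} = 1
G(11) = mex{1,1} = 0
G(12) = mex{0,2} = 1
G(13) = mex{1,0} = 2
G(14) = mex{2,1} = 0
P-positions are exactly the n with G(n) = 0.

0, 2, 4, 7, 9, 11, 14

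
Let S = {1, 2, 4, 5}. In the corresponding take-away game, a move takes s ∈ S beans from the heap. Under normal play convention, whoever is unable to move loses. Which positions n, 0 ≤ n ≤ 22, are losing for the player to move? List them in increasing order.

G(0) = 0
G(1) = mex{0} = 1
G(2) = mex{1,0} = 2
G(3) = mex{2,1} = 0
G(4) = mex{0,2,0} = 1
G(5) = mex{1,0,1,0} = 2
G(6) = mex{2,1,2,1} = 0
G(7) = mex{0,2,0,2} = 1
G(8) = mex{1,0,1,0} = 2
G(9) = mex{2,1,2,1} = 0
G(10) = mex{0,2,0,2} = 1
G(11) = mex{1,0,1,0} = 2
G(12) = mex{2,1,2,1} = 0
G(13) = mex{0,2,0,2} = 1
G(14) = mex{1,0,1,0} = 2
G(15) = mex{2,1,2,1} = 0
G(16) = mex{0,2,0,2} = 1
G(17) = mex{1,0,1,0} = 2
G(18) = mex{2,1,2,1} = 0
G(19) = mex{0,2,0,2} = 1
G(20) = mex{1,0,1,0} = 2
G(21) = mex{2,1,2,1} = 0
G(22) = mex{0,2,0,2} = 1
P-positions are exactly the n with G(n) = 0.

0, 3, 6, 9, 12, 15, 18, 21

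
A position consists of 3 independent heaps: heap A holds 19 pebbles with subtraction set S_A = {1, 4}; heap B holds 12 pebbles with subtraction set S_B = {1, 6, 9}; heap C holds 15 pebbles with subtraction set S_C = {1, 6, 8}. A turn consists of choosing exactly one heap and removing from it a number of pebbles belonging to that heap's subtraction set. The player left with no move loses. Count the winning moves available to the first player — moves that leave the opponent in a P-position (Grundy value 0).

Heap A, S = {1, 4}:
G(0) = 0
G(1) = mex{0} = 1
G(2) = mex{1} = 0
G(3) = mex{0} = 1
G(4) = mex{1,0} = 2
G(5) = mex{2,1} = 0
G(6) = mex{0,0} = 1
G(7) = mex{1,1} = 0
G(8) = mex{0,2} = 1
G(9) = mex{1,0} = 2
G(10) = mex{2,1} = 0
G(11) = mex{0,0} = 1
G(12) = mex{1,1} = 0
G(13) = mex{0,2} = 1
G(14) = mex{1,0} = 2
G(15) = mex{2,1} = 0
G(16) = mex{0,0} = 1
G(17) = mex{1,1} = 0
G(18) = mex{0,2} = 1
G(19) = mex{1,0} = 2
G_A(19) = 2.
Heap B, S = {1, 6, 9}:
n :  0  1  2  3  4  5  6  7  8  9 10 11 12
G :  0  1  0  1  0  1  2  0  1  2  3  2  0
G_B(12) = 0.
Heap C, S = {1, 6, 8}:
n :  0  1  2  3  4  5  6  7  8  9 10 11 12 13 14 15
G :  0  1  0  1  0  1  2  0  1  0  1  0  1  2  0  1
G_C(15) = 1.
Combined Grundy value = 2 ⊕ 0 ⊕ 1 = 3.
A winning move leaves total XOR = 0, i.e. changes one component's Grundy value g to g ⊕ X where X is the current total.
Heap A: need g' = 2⊕3 = 1. Options: 19−1→G=1, 19−4→G=0. Hits: 1.
Heap B: need g' = 0⊕3 = 3. Options: 12−1→G=2, 12−6→G=2, 12−9→G=1. Hits: 0.
Heap C: need g' = 1⊕3 = 2. Options: 15−1→G=0, 15−6→G=0, 15−8→G=0. Hits: 0.

1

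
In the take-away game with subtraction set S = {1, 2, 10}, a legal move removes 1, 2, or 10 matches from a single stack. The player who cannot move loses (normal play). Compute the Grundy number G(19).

1

G(0) = 0
G(1) = mex{0} = 1
G(2) = mex{1,0} = 2
G(3) = mex{2,1} = 0
G(4) = mex{0,2} = 1
G(5) = mex{1,0} = 2
G(6) = mex{2,1} = 0
G(7) = mex{0,2} = 1
G(8) = mex{1,0} = 2
G(9) = mex{2,1} = 0
G(10) = mex{0,2,0} = 1
G(11) = mex{1,0,1} = 2
G(12) = mex{2,1,2} = 0
G(13) = mex{0,2,0} = 1
G(14) = mex{1,0,1} = 2
G(15) = mex{2,1,2} = 0
G(16) = mex{0,2,0} = 1
G(17) = mex{1,0,1} = 2
G(18) = mex{2,1,2} = 0
G(19) = mex{0,2,0} = 1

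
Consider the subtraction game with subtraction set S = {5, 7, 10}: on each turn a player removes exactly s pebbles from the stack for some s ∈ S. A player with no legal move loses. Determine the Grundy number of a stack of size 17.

0

n :  0  1  2  3  4  5  6  7  8  9 10 11 12 13 14 15 16 17
G :  0  0  0  0  0  1  1  1  1  1  2  2  2  2  2  0  0  0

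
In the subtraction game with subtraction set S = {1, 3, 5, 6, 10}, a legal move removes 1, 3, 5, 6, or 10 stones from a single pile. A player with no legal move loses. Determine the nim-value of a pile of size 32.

2

n :  0  1  2  3  4  5  6  7  8  9 10 11 12 13 14 15 16 17 18 19 20 21 22 23 24 25 26 27 28 29 30 31 32
G :  0  1  0  1  0  1  2  3  2  3  2  0  1  0  1  0  1  2  3  2  3  2  0  1  0  1  0  1  2  3  2  3  2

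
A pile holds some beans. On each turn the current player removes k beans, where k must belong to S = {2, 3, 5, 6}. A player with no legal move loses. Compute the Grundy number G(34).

1

n :  0  1  2  3  4  5  6  7  8  9 10 11 12 13 14 15 16 17 18 19 20 21 22 23 24 25 26 27 28 29 30 31 32 33 34
G :  0  0  1  1  2  2  3  3  0  0  1  1  2  2  3  3  0  0  1  1  2  2  3  3  0  0  1  1  2  2  3  3  0  0  1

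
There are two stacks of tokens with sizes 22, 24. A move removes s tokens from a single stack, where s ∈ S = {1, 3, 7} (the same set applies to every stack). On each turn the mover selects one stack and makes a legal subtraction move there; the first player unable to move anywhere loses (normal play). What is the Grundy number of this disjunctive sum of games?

0

All stacks use S = {1, 3, 7}:
n :  0  1  2  3  4  5  6  7  8  9 10 11 12 13 14 15 16 17 18 19 20 21 22 23 24
G :  0  1  0  1  0  1  0  1  0  1  0  1  0  1  0  1  0  1  0  1  0  1  0  1  0
Stack A: G(22) = 0.
Stack B: G(24) = 0.
Combined Grundy value = 0 ⊕ 0 = 0.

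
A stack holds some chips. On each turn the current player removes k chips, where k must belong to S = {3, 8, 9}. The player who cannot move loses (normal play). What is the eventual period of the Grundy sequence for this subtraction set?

17

G(0) = 0
G(1) = mex{} = 0
G(2) = mex{} = 0
G(3) = mex{0} = 1
G(4) = mex{0} = 1
G(5) = mex{0} = 1
G(6) = mex{1} = 0
G(7) = mex{1} = 0
G(8) = mex{1,0} = 2
G(9) = mex{0,0,0} = 1
G(10) = mex{0,0,0} = 1
G(11) = mex{2,1,0} = 3
G(12) = mex{1,1,1} = 0
G(13) = mex{1,1,1} = 0
G(14) = mex{3,0,1} = 2
G(15) = mex{0,0,0} = 1
G(16) = mex{0,2,0} = 1
G(17) = mex{2,1,2} = 0
G(18) = mex{1,1,1} = 0
G(19) = mex{1,3,1} = 0
G(20) = mex{0,0,3} = 1
G(21) = mex{0,0,0} = 1
G(22) = mex{0,2,0} = 1
G(23) = mex{1,1,2} = 0
G(24) = mex{1,1,1} = 0
G(25) = mex{1,0,1} = 2
G(26) = mex{0,0,0} = 1
G(27) = mex{0,0,0} = 1
G(28) = mex{2,1,0} = 3
G(29) = mex{1,1,1} = 0
G(30) = mex{1,1,1} = 0
G(31) = mex{3,0,1} = 2
G(32) = mex{0,0,0} = 1
G(33) = mex{0,2,0} = 1
G(34) = mex{2,1,2} = 0
G(35) = mex{1,1,1} = 0
G(n+17) = G(n) holds for n = 0,…,8 (a full window of length max(S) = 9), so the sequence is purely periodic with period 17.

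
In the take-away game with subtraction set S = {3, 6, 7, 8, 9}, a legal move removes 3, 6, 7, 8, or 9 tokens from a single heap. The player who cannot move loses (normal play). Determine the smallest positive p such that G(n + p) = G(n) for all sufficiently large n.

12

G(0) = 0
G(1) = mex{} = 0
G(2) = mex{} = 0
G(3) = mex{0} = 1
G(4) = mex{0} = 1
G(5) = mex{0} = 1
G(6) = mex{1,0} = 2
G(7) = mex{1,0,0} = 2
G(8) = mex{1,0,0,0} = 2
G(9) = mex{2,1,0,0,0} = 3
G(10) = mex{2,1,1,0,0} = 3
G(11) = mex{2,1,1,1,0} = 3
G(12) = mex{3,2,1,1,1} = 0
G(13) = mex{3,2,2,1,1} = 0
G(14) = mex{3,2,2,2,1} = 0
G(15) = mex{0,3,2,2,2} = 1
G(16) = mex{0,3,3,2,2} = 1
G(17) = mex{0,3,3,3,2} = 1
G(18) = mex{1,0,3,3,3} = 2
G(19) = mex{1,0,0,3,3} = 2
G(20) = mex{1,0,0,0,3} = 2
G(21) = mex{2,1,0,0,0} = 3
G(22) = mex{2,1,1,0,0} = 3
G(23) = mex{2,1,1,1,0} = 3
G(24) = mex{3,2,1,1,1} = 0
G(25) = mex{3,2,2,1,1} = 0
G(n+12) = G(n) holds for n = 0,…,8 (a full window of length max(S) = 9), so the sequence is purely periodic with period 12.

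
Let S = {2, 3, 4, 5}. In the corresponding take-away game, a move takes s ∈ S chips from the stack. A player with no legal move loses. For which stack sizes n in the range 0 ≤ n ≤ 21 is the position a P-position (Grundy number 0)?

0, 1, 7, 8, 14, 15, 21

n :  0  1  2  3  4  5  6  7  8  9 10 11 12 13 14 15 16 17 18 19 20 21
G :  0  0  1  1  2  2  3  0  0  1  1  2  2  3  0  0  1  1  2  2  3  0
P-positions are exactly the n with G(n) = 0.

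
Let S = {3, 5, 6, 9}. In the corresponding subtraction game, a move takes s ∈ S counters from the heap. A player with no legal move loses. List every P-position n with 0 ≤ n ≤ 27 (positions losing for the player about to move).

0, 1, 2, 12, 13, 14, 24, 25, 26

n :  0  1  2  3  4  5  6  7  8  9 10 11 12 13 14 15 16 17 18 19 20 21 22 23 24 25 26 27
G :  0  0  0  1  1  1  2  2  2  3  3  3  0  0  0  1  1  1  2  2  2  3  3  3  0  0  0  1
P-positions are exactly the n with G(n) = 0.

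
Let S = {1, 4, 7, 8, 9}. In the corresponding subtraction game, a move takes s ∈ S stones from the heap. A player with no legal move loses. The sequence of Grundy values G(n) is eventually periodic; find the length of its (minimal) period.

G(0) = 0
G(1) = mex{0} = 1
G(2) = mex{1} = 0
G(3) = mex{0} = 1
G(4) = mex{1,0} = 2
G(5) = mex{2,1} = 0
G(6) = mex{0,0} = 1
G(7) = mex{1,1,0} = 2
G(8) = mex{2,2,1,0} = 3
G(9) = mex{3,0,0,1,0} = 2
G(10) = mex{2,1,1,0,1} = 3
G(11) = mex{3,2,2,1,0} = 4
G(12) = mex{4,3,0,2,1} = 5
G(13) = mex{5,2,1,0,2} = 3
G(14) = mex{3,3,2,1,0} = 4
G(15) = mex{4,4,3,2,1} = 0
G(16) = mex{0,5,2,3,2} = 1
G(17) = mex{1,3,3,2,3} = 0
G(18) = mex{0,4,4,3,2} = 1
G(19) = mex{1,0,5,4,3} = 2
G(20) = mex{2,1,3,5,4} = 0
G(21) = mex{0,0,4,3,5} = 1
G(22) = mex{1,1,0,4,3} = 2
G(23) = mex{2,2,1,0,4} = 3
G(24) = mex{3,0,0,1,0} = 2
G(25) = mex{2,1,1,0,1} = 3
G(26) = mex{3,2,2,1,0} = 4
G(27) = mex{4,3,0,2,1} = 5
G(28) = mex{5,2,1,0,2} = 3
G(29) = mex{3,3,2,1,0} = 4
G(30) = mex{4,4,3,2,1} = 0
G(31) = mex{0,5,2,3,2} = 1
G(n+15) = G(n) holds for n = 0,…,8 (a full window of length max(S) = 9), so the sequence is purely periodic with period 15.

15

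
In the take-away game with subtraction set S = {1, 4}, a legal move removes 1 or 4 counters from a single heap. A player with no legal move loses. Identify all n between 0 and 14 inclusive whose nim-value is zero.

n :  0  1  2  3  4  5  6  7  8  9 10 11 12 13 14
G :  0  1  0  1  2  0  1  0  1  2  0  1  0  1  2
P-positions are exactly the n with G(n) = 0.

0, 2, 5, 7, 10, 12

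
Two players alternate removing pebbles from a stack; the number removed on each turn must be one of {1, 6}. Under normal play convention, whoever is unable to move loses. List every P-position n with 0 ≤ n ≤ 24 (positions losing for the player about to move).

n :  0  1  2  3  4  5  6  7  8  9 10 11 12 13 14 15 16 17 18 19 20 21 22 23 24
G :  0  1  0  1  0  1  2  0  1  0  1  0  1  2  0  1  0  1  0  1  2  0  1  0  1
P-positions are exactly the n with G(n) = 0.

0, 2, 4, 7, 9, 11, 14, 16, 18, 21, 23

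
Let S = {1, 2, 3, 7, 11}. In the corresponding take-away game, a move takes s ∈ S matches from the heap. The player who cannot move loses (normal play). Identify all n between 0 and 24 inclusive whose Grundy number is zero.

n :  0  1  2  3  4  5  6  7  8  9 10 11 12 13 14 15 16 17 18 19 20 21 22 23 24
G :  0  1  2  3  0  1  2  3  0  1  2  3  0  1  2  3  0  1  2  3  0  1  2  3  0
P-positions are exactly the n with G(n) = 0.

0, 4, 8, 12, 16, 20, 24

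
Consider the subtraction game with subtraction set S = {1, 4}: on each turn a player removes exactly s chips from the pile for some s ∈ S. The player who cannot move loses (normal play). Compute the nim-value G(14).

n :  0  1  2  3  4  5  6  7  8  9 10 11 12 13 14
G :  0  1  0  1  2  0  1  0  1  2  0  1  0  1  2

2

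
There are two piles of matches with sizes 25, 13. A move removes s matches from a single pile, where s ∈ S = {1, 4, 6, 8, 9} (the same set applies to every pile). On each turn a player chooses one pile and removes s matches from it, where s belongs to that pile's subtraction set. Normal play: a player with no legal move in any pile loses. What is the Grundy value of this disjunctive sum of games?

0

All piles use S = {1, 4, 6, 8, 9}:
G(0) = 0
G(1) = mex{0} = 1
G(2) = mex{1} = 0
G(3) = mex{0} = 1
G(4) = mex{1,0} = 2
G(5) = mex{2,1} = 0
G(6) = mex{0,0,0} = 1
G(7) = mex{1,1,1} = 0
G(8) = mex{0,2,0,0} = 1
G(9) = mex{1,0,1,1,0} = 2
G(10) = mex{2,1,2,0,1} = 3
G(11) = mex{3,0,0,1,0} = 2
G(12) = mex{2,1,1,2,1} = 0
G(13) = mex{0,2,0,0,2} = 1
G(14) = mex{1,3,1,1,0} = 2
G(15) = mex{2,2,2,0,1} = 3
G(16) = mex{3,0,3,1,0} = 2
G(17) = mex{2,1,2,2,1} = 0
G(18) = mex{0,2,0,3,2} = 1
G(19) = mex{1,3,1,2,3} = 0
G(20) = mex{0,2,2,0,2} = 1
G(21) = mex{1,0,3,1,0} = 2
G(22) = mex{2,1,2,2,1} = 0
G(23) = mex{0,0,0,3,2} = 1
G(24) = mex{1,1,1,2,3} = 0
G(25) = mex{0,2,0,0,2} = 1
Pile A: G(25) = 1.
Pile B: G(13) = 1.
Combined Grundy value = 1 ⊕ 1 = 0.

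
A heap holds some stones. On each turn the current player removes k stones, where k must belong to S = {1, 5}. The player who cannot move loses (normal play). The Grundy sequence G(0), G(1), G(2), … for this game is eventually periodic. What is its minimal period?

n :  0  1  2  3  4  5  6  7  8  9 10 11 12 13 14
G :  0  1  0  1  0  1  0  1  0  1  0  1  0  1  0
G(n+2) = G(n) holds for n = 0,…,4 (a full window of length max(S) = 5), so the sequence is purely periodic with period 2.

2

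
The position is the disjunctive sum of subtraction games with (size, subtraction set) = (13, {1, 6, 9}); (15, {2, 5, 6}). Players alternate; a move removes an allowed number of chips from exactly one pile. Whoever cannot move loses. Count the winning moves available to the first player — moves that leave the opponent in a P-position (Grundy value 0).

Pile A, S = {1, 6, 9}:
G(0) = 0
G(1) = mex{0} = 1
G(2) = mex{1} = 0
G(3) = mex{0} = 1
G(4) = mex{1} = 0
G(5) = mex{0} = 1
G(6) = mex{1,0} = 2
G(7) = mex{2,1} = 0
G(8) = mex{0,0} = 1
G(9) = mex{1,1,0} = 2
G(10) = mex{2,0,1} = 3
G(11) = mex{3,1,0} = 2
G(12) = mex{2,2,1} = 0
G(13) = mex{0,0,0} = 1
G_A(13) = 1.
Pile B, S = {2, 5, 6}:
G(0) = 0
G(1) = mex{} = 0
G(2) = mex{0} = 1
G(3) = mex{0} = 1
G(4) = mex{1} = 0
G(5) = mex{1,0} = 2
G(6) = mex{0,0,0} = 1
G(7) = mex{2,1,0} = 3
G(8) = mex{1,1,1} = 0
G(9) = mex{3,0,1} = 2
G(10) = mex{0,2,0} = 1
G(11) = mex{2,1,2} = 0
G(12) = mex{1,3,1} = 0
G(13) = mex{0,0,3} = 1
G(14) = mex{0,2,0} = 1
G(15) = mex{1,1,2} = 0
G_B(15) = 0.
Combined Grundy value = 1 ⊕ 0 = 1.
A winning move leaves total XOR = 0, i.e. changes one component's Grundy value g to g ⊕ X where X is the current total.
Pile A: need g' = 1⊕1 = 0. Options: 13−1→G=0, 13−6→G=0, 13−9→G=0. Hits: 3.
Pile B: need g' = 0⊕1 = 1. Options: 15−2→G=1, 15−5→G=1, 15−6→G=2. Hits: 2.

5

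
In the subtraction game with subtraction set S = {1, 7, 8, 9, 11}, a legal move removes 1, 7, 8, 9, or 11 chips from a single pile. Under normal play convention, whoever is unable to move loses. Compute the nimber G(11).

3

n :  0  1  2  3  4  5  6  7  8  9 10 11
G :  0  1  0  1  0  1  0  1  2  3  2  3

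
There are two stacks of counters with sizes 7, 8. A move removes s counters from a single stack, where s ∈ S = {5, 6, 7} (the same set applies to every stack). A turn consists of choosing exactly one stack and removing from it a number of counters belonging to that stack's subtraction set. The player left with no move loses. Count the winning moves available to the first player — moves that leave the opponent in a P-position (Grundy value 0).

All stacks use S = {5, 6, 7}:
G(0) = 0
G(1) = mex{} = 0
G(2) = mex{} = 0
G(3) = mex{} = 0
G(4) = mex{} = 0
G(5) = mex{0} = 1
G(6) = mex{0,0} = 1
G(7) = mex{0,0,0} = 1
G(8) = mex{0,0,0} = 1
Stack A: G(7) = 1.
Stack B: G(8) = 1.
Combined Grundy value = 1 ⊕ 1 = 0.
A winning move leaves total XOR = 0, i.e. changes one component's Grundy value g to g ⊕ X where X is the current total.
Stack A: target g' = 1⊕0 = 1, but every legal move changes the Grundy value (mex property), so 0 moves.
Stack B: target g' = 1⊕0 = 1, but every legal move changes the Grundy value (mex property), so 0 moves.

0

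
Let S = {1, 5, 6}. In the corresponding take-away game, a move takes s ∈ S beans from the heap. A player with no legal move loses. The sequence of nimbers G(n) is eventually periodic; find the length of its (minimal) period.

11

G(0) = 0
G(1) = mex{0} = 1
G(2) = mex{1} = 0
G(3) = mex{0} = 1
G(4) = mex{1} = 0
G(5) = mex{0,0} = 1
G(6) = mex{1,1,0} = 2
G(7) = mex{2,0,1} = 3
G(8) = mex{3,1,0} = 2
G(9) = mex{2,0,1} = 3
G(10) = mex{3,1,0} = 2
G(11) = mex{2,2,1} = 0
G(12) = mex{0,3,2} = 1
G(13) = mex{1,2,3} = 0
G(14) = mex{0,3,2} = 1
G(15) = mex{1,2,3} = 0
G(16) = mex{0,0,2} = 1
G(17) = mex{1,1,0} = 2
G(18) = mex{2,0,1} = 3
G(19) = mex{3,1,0} = 2
G(20) = mex{2,0,1} = 3
G(21) = mex{3,1,0} = 2
G(22) = mex{2,2,1} = 0
G(23) = mex{0,3,2} = 1
G(n+11) = G(n) holds for n = 0,…,5 (a full window of length max(S) = 6), so the sequence is purely periodic with period 11.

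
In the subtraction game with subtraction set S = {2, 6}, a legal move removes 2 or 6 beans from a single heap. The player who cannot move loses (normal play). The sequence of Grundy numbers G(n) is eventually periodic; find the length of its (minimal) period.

n :  0  1  2  3  4  5  6  7  8  9 10 11 12 13 14
G :  0  0  1  1  0  0  1  1  0  0  1  1  0  0  1
G(n+4) = G(n) holds for n = 0,…,5 (a full window of length max(S) = 6), so the sequence is purely periodic with period 4.

4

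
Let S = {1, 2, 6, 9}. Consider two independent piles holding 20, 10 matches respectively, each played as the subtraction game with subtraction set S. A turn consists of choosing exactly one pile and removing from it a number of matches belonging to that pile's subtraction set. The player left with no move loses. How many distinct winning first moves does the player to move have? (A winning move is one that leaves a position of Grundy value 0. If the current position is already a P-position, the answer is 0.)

All piles use S = {1, 2, 6, 9}:
n :  0  1  2  3  4  5  6  7  8  9 10 11 12 13 14 15 16 17 18 19 20
G :  0  1  2  0  1  2  3  0  1  2  0  1  2  3  0  1  2  0  1  2  3
Pile A: G(20) = 3.
Pile B: G(10) = 0.
Combined Grundy value = 3 ⊕ 0 = 3.
A winning move leaves total XOR = 0, i.e. changes one component's Grundy value g to g ⊕ X where X is the current total.
Pile A: need g' = 3⊕3 = 0. Options: 20−1→G=2, 20−2→G=1, 20−6→G=0, 20−9→G=1. Hits: 1.
Pile B: need g' = 0⊕3 = 3. Options: 10−1→G=2, 10−2→G=1, 10−6→G=1, 10−9→G=1. Hits: 0.

1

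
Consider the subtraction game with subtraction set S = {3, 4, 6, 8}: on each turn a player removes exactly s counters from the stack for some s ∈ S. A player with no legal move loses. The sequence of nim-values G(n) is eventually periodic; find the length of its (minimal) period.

G(0) = 0
G(1) = mex{} = 0
G(2) = mex{} = 0
G(3) = mex{0} = 1
G(4) = mex{0,0} = 1
G(5) = mex{0,0} = 1
G(6) = mex{1,0,0} = 2
G(7) = mex{1,1,0} = 2
G(8) = mex{1,1,0,0} = 2
G(9) = mex{2,1,1,0} = 3
G(10) = mex{2,2,1,0} = 3
G(11) = mex{2,2,1,1} = 0
G(12) = mex{3,2,2,1} = 0
G(13) = mex{3,3,2,1} = 0
G(14) = mex{0,3,2,2} = 1
G(15) = mex{0,0,3,2} = 1
G(16) = mex{0,0,3,2} = 1
G(17) = mex{1,0,0,3} = 2
G(18) = mex{1,1,0,3} = 2
G(19) = mex{1,1,0,0} = 2
G(20) = mex{2,1,1,0} = 3
G(21) = mex{2,2,1,0} = 3
G(22) = mex{2,2,1,1} = 0
G(23) = mex{3,2,2,1} = 0
G(n+11) = G(n) holds for n = 0,…,7 (a full window of length max(S) = 8), so the sequence is purely periodic with period 11.

11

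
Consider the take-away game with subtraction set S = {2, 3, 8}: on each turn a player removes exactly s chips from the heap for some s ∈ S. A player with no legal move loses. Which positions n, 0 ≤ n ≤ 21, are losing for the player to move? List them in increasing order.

n :  0  1  2  3  4  5  6  7  8  9 10 11 12 13 14 15 16 17 18 19 20 21
G :  0  0  1  1  2  0  0  1  1  2  0  0  1  1  2  0  0  1  1  2  0  0
P-positions are exactly the n with G(n) = 0.

0, 1, 5, 6, 10, 11, 15, 16, 20, 21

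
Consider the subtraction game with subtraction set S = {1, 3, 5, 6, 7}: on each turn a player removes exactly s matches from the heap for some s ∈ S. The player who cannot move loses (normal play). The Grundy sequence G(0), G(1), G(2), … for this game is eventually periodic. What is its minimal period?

12

G(0) = 0
G(1) = mex{0} = 1
G(2) = mex{1} = 0
G(3) = mex{0,0} = 1
G(4) = mex{1,1} = 0
G(5) = mex{0,0,0} = 1
G(6) = mex{1,1,1,0} = 2
G(7) = mex{2,0,0,1,0} = 3
G(8) = mex{3,1,1,0,1} = 2
G(9) = mex{2,2,0,1,0} = 3
G(10) = mex{3,3,1,0,1} = 2
G(11) = mex{2,2,2,1,0} = 3
G(12) = mex{3,3,3,2,1} = 0
G(13) = mex{0,2,2,3,2} = 1
G(14) = mex{1,3,3,2,3} = 0
G(15) = mex{0,0,2,3,2} = 1
G(16) = mex{1,1,3,2,3} = 0
G(17) = mex{0,0,0,3,2} = 1
G(18) = mex{1,1,1,0,3} = 2
G(19) = mex{2,0,0,1,0} = 3
G(20) = mex{3,1,1,0,1} = 2
G(21) = mex{2,2,0,1,0} = 3
G(22) = mex{3,3,1,0,1} = 2
G(23) = mex{2,2,2,1,0} = 3
G(24) = mex{3,3,3,2,1} = 0
G(25) = mex{0,2,2,3,2} = 1
G(n+12) = G(n) holds for n = 0,…,6 (a full window of length max(S) = 7), so the sequence is purely periodic with period 12.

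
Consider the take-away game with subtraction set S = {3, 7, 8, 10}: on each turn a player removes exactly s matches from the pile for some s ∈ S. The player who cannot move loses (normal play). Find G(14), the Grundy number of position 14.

4

n :  0  1  2  3  4  5  6  7  8  9 10 11 12 13 14
G :  0  0  0  1  1  1  0  2  2  1  3  3  2  2  4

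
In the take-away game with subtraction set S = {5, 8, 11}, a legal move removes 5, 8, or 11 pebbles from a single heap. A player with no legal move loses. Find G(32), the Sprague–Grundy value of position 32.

0

G(0) = 0
G(1) = mex{} = 0
G(2) = mex{} = 0
G(3) = mex{} = 0
G(4) = mex{} = 0
G(5) = mex{0} = 1
G(6) = mex{0} = 1
G(7) = mex{0} = 1
G(8) = mex{0,0} = 1
G(9) = mex{0,0} = 1
G(10) = mex{1,0} = 2
G(11) = mex{1,0,0} = 2
G(12) = mex{1,0,0} = 2
G(13) = mex{1,1,0} = 2
G(14) = mex{1,1,0} = 2
G(15) = mex{2,1,0} = 3
G(16) = mex{2,1,1} = 0
G(17) = mex{2,1,1} = 0
G(18) = mex{2,2,1} = 0
G(19) = mex{2,2,1} = 0
G(20) = mex{3,2,1} = 0
G(21) = mex{0,2,2} = 1
G(22) = mex{0,2,2} = 1
G(23) = mex{0,3,2} = 1
G(24) = mex{0,0,2} = 1
G(25) = mex{0,0,2} = 1
G(26) = mex{1,0,3} = 2
G(27) = mex{1,0,0} = 2
G(28) = mex{1,0,0} = 2
G(29) = mex{1,1,0} = 2
G(30) = mex{1,1,0} = 2
G(31) = mex{2,1,0} = 3
G(32) = mex{2,1,1} = 0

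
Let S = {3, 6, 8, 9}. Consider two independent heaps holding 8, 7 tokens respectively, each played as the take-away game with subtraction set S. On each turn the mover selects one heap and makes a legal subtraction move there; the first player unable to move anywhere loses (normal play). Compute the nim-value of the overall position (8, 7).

0

All heaps use S = {3, 6, 8, 9}:
n : 0 1 2 3 4 5 6 7 8
G : 0 0 0 1 1 1 2 2 2
Heap A: G(8) = 2.
Heap B: G(7) = 2.
Combined Grundy value = 2 ⊕ 2 = 0.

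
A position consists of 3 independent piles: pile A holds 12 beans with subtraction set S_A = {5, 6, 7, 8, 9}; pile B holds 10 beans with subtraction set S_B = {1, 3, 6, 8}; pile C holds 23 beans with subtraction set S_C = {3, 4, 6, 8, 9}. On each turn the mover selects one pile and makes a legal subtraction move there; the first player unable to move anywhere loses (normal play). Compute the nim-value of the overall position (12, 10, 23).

Pile A, S = {5, 6, 7, 8, 9}:
G(0) = 0
G(1) = mex{} = 0
G(2) = mex{} = 0
G(3) = mex{} = 0
G(4) = mex{} = 0
G(5) = mex{0} = 1
G(6) = mex{0,0} = 1
G(7) = mex{0,0,0} = 1
G(8) = mex{0,0,0,0} = 1
G(9) = mex{0,0,0,0,0} = 1
G(10) = mex{1,0,0,0,0} = 2
G(11) = mex{1,1,0,0,0} = 2
G(12) = mex{1,1,1,0,0} = 2
G_A(12) = 2.
Pile B, S = {1, 3, 6, 8}:
G(0) = 0
G(1) = mex{0} = 1
G(2) = mex{1} = 0
G(3) = mex{0,0} = 1
G(4) = mex{1,1} = 0
G(5) = mex{0,0} = 1
G(6) = mex{1,1,0} = 2
G(7) = mex{2,0,1} = 3
G(8) = mex{3,1,0,0} = 2
G(9) = mex{2,2,1,1} = 0
G(10) = mex{0,3,0,0} = 1
G_B(10) = 1.
Pile C, S = {3, 4, 6, 8, 9}:
n :  0  1  2  3  4  5  6  7  8  9 10 11 12 13 14 15 16 17 18 19 20 21 22 23
G :  0  0  0  1  1  1  2  2  2  3  3  3  0  0  0  1  1  1  2  2  2  3  3  3
G_C(23) = 3.
Combined Grundy value = 2 ⊕ 1 ⊕ 3 = 0.

0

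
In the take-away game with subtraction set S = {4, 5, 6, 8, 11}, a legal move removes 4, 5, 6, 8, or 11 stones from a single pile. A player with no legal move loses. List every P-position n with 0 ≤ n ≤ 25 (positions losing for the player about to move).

0, 1, 2, 3, 15, 16, 17, 18

n :  0  1  2  3  4  5  6  7  8  9 10 11 12 13 14 15 16 17 18 19 20 21 22 23 24 25
G :  0  0  0  0  1  1  1  1  2  2  2  2  3  3  3  0  0  0  0  1  1  1  1  2  2  2
P-positions are exactly the n with G(n) = 0.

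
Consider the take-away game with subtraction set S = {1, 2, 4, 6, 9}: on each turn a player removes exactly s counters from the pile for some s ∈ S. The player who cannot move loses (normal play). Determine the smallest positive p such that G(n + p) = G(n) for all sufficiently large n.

8

n :  0  1  2  3  4  5  6  7  8  9 10 11 12 13 14 15 16 17 18
G :  0  1  2  0  1  2  3  4  0  1  2  0  1  2  3  4  0  1  2
G(n+8) = G(n) holds for n = 0,…,8 (a full window of length max(S) = 9), so the sequence is purely periodic with period 8.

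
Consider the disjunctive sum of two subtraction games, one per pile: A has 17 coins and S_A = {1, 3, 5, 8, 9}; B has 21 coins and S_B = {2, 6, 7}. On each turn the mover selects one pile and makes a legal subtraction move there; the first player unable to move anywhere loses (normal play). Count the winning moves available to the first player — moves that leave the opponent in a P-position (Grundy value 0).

Pile A, S = {1, 3, 5, 8, 9}:
n :  0  1  2  3  4  5  6  7  8  9 10 11 12 13 14 15 16 17
G :  0  1  0  1  0  1  0  1  2  3  2  3  2  3  2  3  0  1
G_A(17) = 1.
Pile B, S = {2, 6, 7}:
n :  0  1  2  3  4  5  6  7  8  9 10 11 12 13 14 15 16 17 18 19 20 21
G :  0  0  1  1  0  0  1  1  2  0  3  1  2  0  0  1  1  0  0  1  1  2
G_B(21) = 2.
Combined Grundy value = 1 ⊕ 2 = 3.
A winning move leaves total XOR = 0, i.e. changes one component's Grundy value g to g ⊕ X where X is the current total.
Pile A: need g' = 1⊕3 = 2. Options: 17−1→G=0, 17−3→G=2, 17−5→G=2, 17−8→G=3, 17−9→G=2. Hits: 3.
Pile B: need g' = 2⊕3 = 1. Options: 21−2→G=1, 21−6→G=1, 21−7→G=0. Hits: 2.

5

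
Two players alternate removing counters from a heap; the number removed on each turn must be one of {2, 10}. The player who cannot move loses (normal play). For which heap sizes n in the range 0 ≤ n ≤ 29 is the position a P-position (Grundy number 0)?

G(0) = 0
G(1) = mex{} = 0
G(2) = mex{0} = 1
G(3) = mex{0} = 1
G(4) = mex{1} = 0
G(5) = mex{1} = 0
G(6) = mex{0} = 1
G(7) = mex{0} = 1
G(8) = mex{1} = 0
G(9) = mex{1} = 0
G(10) = mex{0,0} = 1
G(11) = mex{0,0} = 1
G(12) = mex{1,1} = 0
G(13) = mex{1,1} = 0
G(14) = mex{0,0} = 1
G(15) = mex{0,0} = 1
G(16) = mex{1,1} = 0
G(17) = mex{1,1} = 0
G(18) = mex{0,0} = 1
G(19) = mex{0,0} = 1
G(20) = mex{1,1} = 0
G(21) = mex{1,1} = 0
G(22) = mex{0,0} = 1
G(23) = mex{0,0} = 1
G(24) = mex{1,1} = 0
G(25) = mex{1,1} = 0
G(26) = mex{0,0} = 1
G(27) = mex{0,0} = 1
G(28) = mex{1,1} = 0
G(29) = mex{1,1} = 0
P-positions are exactly the n with G(n) = 0.

0, 1, 4, 5, 8, 9, 12, 13, 16, 17, 20, 21, 24, 25, 28, 29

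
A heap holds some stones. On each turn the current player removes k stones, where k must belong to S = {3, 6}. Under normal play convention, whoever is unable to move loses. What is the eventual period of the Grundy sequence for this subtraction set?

n :  0  1  2  3  4  5  6  7  8  9 10 11 12 13 14 15 16 17 18 19
G :  0  0  0  1  1  1  2  2  2  0  0  0  1  1  1  2  2  2  0  0
G(n+9) = G(n) holds for n = 0,…,5 (a full window of length max(S) = 6), so the sequence is purely periodic with period 9.

9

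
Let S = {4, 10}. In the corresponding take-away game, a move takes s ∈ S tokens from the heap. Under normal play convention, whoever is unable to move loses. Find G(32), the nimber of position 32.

1

n :  0  1  2  3  4  5  6  7  8  9 10 11 12 13 14 15 16 17 18 19 20 21 22 23 24 25 26 27 28 29 30 31 32
G :  0  0  0  0  1  1  1  1  0  0  2  2  1  1  0  0  0  0  1  1  1  1  0  0  2  2  1  1  0  0  0  0  1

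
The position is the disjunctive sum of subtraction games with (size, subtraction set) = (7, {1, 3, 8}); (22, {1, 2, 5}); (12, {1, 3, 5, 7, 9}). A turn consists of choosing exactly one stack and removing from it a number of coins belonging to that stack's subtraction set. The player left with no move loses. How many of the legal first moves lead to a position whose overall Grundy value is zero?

0

Stack A, S = {1, 3, 8}:
G(0) = 0
G(1) = mex{0} = 1
G(2) = mex{1} = 0
G(3) = mex{0,0} = 1
G(4) = mex{1,1} = 0
G(5) = mex{0,0} = 1
G(6) = mex{1,1} = 0
G(7) = mex{0,0} = 1
G_A(7) = 1.
Stack B, S = {1, 2, 5}:
n :  0  1  2  3  4  5  6  7  8  9 10 11 12 13 14 15 16 17 18 19 20 21 22
G :  0  1  2  0  1  2  0  1  2  0  1  2  0  1  2  0  1  2  0  1  2  0  1
G_B(22) = 1.
Stack C, S = {1, 3, 5, 7, 9}:
G(0) = 0
G(1) = mex{0} = 1
G(2) = mex{1} = 0
G(3) = mex{0,0} = 1
G(4) = mex{1,1} = 0
G(5) = mex{0,0,0} = 1
G(6) = mex{1,1,1} = 0
G(7) = mex{0,0,0,0} = 1
G(8) = mex{1,1,1,1} = 0
G(9) = mex{0,0,0,0,0} = 1
G(10) = mex{1,1,1,1,1} = 0
G(11) = mex{0,0,0,0,0} = 1
G(12) = mex{1,1,1,1,1} = 0
G_C(12) = 0.
Combined Grundy value = 1 ⊕ 1 ⊕ 0 = 0.
A winning move leaves total XOR = 0, i.e. changes one component's Grundy value g to g ⊕ X where X is the current total.
Stack A: target g' = 1⊕0 = 1, but every legal move changes the Grundy value (mex property), so 0 moves.
Stack B: target g' = 1⊕0 = 1, but every legal move changes the Grundy value (mex property), so 0 moves.
Stack C: target g' = 0⊕0 = 0, but every legal move changes the Grundy value (mex property), so 0 moves.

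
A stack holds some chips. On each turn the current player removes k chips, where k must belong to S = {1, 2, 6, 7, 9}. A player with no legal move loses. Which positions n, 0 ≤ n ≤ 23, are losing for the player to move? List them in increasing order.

n :  0  1  2  3  4  5  6  7  8  9 10 11 12 13 14 15 16 17 18 19 20 21 22 23
G :  0  1  2  0  1  2  3  4  0  1  2  0  1  2  3  4  0  1  2  0  1  2  3  4
P-positions are exactly the n with G(n) = 0.

0, 3, 8, 11, 16, 19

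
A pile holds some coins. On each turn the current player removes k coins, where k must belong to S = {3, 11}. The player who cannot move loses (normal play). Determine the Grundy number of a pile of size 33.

1

n :  0  1  2  3  4  5  6  7  8  9 10 11 12 13 14 15 16 17 18 19 20 21 22 23 24 25 26 27 28 29 30 31 32 33
G :  0  0  0  1  1  1  0  0  0  1  1  1  2  2  0  0  0  1  1  1  0  0  0  1  1  1  2  2  0  0  0  1  1  1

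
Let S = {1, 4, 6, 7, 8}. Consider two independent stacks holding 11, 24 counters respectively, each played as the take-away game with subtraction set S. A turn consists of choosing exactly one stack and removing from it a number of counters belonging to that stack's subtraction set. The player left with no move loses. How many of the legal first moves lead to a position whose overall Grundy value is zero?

All stacks use S = {1, 4, 6, 7, 8}:
G(0) = 0
G(1) = mex{0} = 1
G(2) = mex{1} = 0
G(3) = mex{0} = 1
G(4) = mex{1,0} = 2
G(5) = mex{2,1} = 0
G(6) = mex{0,0,0} = 1
G(7) = mex{1,1,1,0} = 2
G(8) = mex{2,2,0,1,0} = 3
G(9) = mex{3,0,1,0,1} = 2
G(10) = mex{2,1,2,1,0} = 3
G(11) = mex{3,2,0,2,1} = 4
G(12) = mex{4,3,1,0,2} = 5
G(13) = mex{5,2,2,1,0} = 3
G(14) = mex{3,3,3,2,1} = 0
G(15) = mex{0,4,2,3,2} = 1
G(16) = mex{1,5,3,2,3} = 0
G(17) = mex{0,3,4,3,2} = 1
G(18) = mex{1,0,5,4,3} = 2
G(19) = mex{2,1,3,5,4} = 0
G(20) = mex{0,0,0,3,5} = 1
G(21) = mex{1,1,1,0,3} = 2
G(22) = mex{2,2,0,1,0} = 3
G(23) = mex{3,0,1,0,1} = 2
G(24) = mex{2,1,2,1,0} = 3
Stack A: G(11) = 4.
Stack B: G(24) = 3.
Combined Grundy value = 4 ⊕ 3 = 7.
A winning move leaves total XOR = 0, i.e. changes one component's Grundy value g to g ⊕ X where X is the current total.
Stack A: need g' = 4⊕7 = 3. Options: 11−1→G=3, 11−4→G=2, 11−6→G=0, 11−7→G=2, 11−8→G=1. Hits: 1.
Stack B: need g' = 3⊕7 = 4. Options: 24−1→G=2, 24−4→G=1, 24−6→G=2, 24−7→G=1, 24−8→G=0. Hits: 0.

1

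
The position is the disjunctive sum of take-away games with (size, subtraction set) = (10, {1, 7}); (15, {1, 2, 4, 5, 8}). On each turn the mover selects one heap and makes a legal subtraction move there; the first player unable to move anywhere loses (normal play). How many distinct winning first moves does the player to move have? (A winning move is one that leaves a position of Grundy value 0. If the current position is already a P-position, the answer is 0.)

0

Heap A, S = {1, 7}:
G(0) = 0
G(1) = mex{0} = 1
G(2) = mex{1} = 0
G(3) = mex{0} = 1
G(4) = mex{1} = 0
G(5) = mex{0} = 1
G(6) = mex{1} = 0
G(7) = mex{0,0} = 1
G(8) = mex{1,1} = 0
G(9) = mex{0,0} = 1
G(10) = mex{1,1} = 0
G_A(10) = 0.
Heap B, S = {1, 2, 4, 5, 8}:
n :  0  1  2  3  4  5  6  7  8  9 10 11 12 13 14 15
G :  0  1  2  0  1  2  0  1  2  0  1  2  0  1  2  0
G_B(15) = 0.
Combined Grundy value = 0 ⊕ 0 = 0.
A winning move leaves total XOR = 0, i.e. changes one component's Grundy value g to g ⊕ X where X is the current total.
Heap A: target g' = 0⊕0 = 0, but every legal move changes the Grundy value (mex property), so 0 moves.
Heap B: target g' = 0⊕0 = 0, but every legal move changes the Grundy value (mex property), so 0 moves.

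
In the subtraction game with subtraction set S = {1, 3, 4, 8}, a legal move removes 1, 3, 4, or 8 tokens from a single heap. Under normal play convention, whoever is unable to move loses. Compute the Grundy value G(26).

3

G(0) = 0
G(1) = mex{0} = 1
G(2) = mex{1} = 0
G(3) = mex{0,0} = 1
G(4) = mex{1,1,0} = 2
G(5) = mex{2,0,1} = 3
G(6) = mex{3,1,0} = 2
G(7) = mex{2,2,1} = 0
G(8) = mex{0,3,2,0} = 1
G(9) = mex{1,2,3,1} = 0
G(10) = mex{0,0,2,0} = 1
G(11) = mex{1,1,0,1} = 2
G(12) = mex{2,0,1,2} = 3
G(13) = mex{3,1,0,3} = 2
G(14) = mex{2,2,1,2} = 0
G(15) = mex{0,3,2,0} = 1
G(16) = mex{1,2,3,1} = 0
G(17) = mex{0,0,2,0} = 1
G(18) = mex{1,1,0,1} = 2
G(19) = mex{2,0,1,2} = 3
G(20) = mex{3,1,0,3} = 2
G(21) = mex{2,2,1,2} = 0
G(22) = mex{0,3,2,0} = 1
G(23) = mex{1,2,3,1} = 0
G(24) = mex{0,0,2,0} = 1
G(25) = mex{1,1,0,1} = 2
G(26) = mex{2,0,1,2} = 3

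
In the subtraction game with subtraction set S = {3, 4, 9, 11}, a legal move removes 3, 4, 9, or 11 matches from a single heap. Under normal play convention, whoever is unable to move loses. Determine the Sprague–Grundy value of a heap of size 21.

G(0) = 0
G(1) = mex{} = 0
G(2) = mex{} = 0
G(3) = mex{0} = 1
G(4) = mex{0,0} = 1
G(5) = mex{0,0} = 1
G(6) = mex{1,0} = 2
G(7) = mex{1,1} = 0
G(8) = mex{1,1} = 0
G(9) = mex{2,1,0} = 3
G(10) = mex{0,2,0} = 1
G(11) = mex{0,0,0,0} = 1
G(12) = mex{3,0,1,0} = 2
G(13) = mex{1,3,1,0} = 2
G(14) = mex{1,1,1,1} = 0
G(15) = mex{2,1,2,1} = 0
G(16) = mex{2,2,0,1} = 3
G(17) = mex{0,2,0,2} = 1
G(18) = mex{0,0,3,0} = 1
G(19) = mex{3,0,1,0} = 2
G(20) = mex{1,3,1,3} = 0
G(21) = mex{1,1,2,1} = 0

0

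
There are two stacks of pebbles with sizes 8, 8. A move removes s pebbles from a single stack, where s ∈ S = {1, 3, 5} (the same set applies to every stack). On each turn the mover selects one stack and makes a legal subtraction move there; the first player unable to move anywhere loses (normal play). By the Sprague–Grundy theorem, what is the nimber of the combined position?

0

All stacks use S = {1, 3, 5}:
G(0) = 0
G(1) = mex{0} = 1
G(2) = mex{1} = 0
G(3) = mex{0,0} = 1
G(4) = mex{1,1} = 0
G(5) = mex{0,0,0} = 1
G(6) = mex{1,1,1} = 0
G(7) = mex{0,0,0} = 1
G(8) = mex{1,1,1} = 0
Stack A: G(8) = 0.
Stack B: G(8) = 0.
Combined Grundy value = 0 ⊕ 0 = 0.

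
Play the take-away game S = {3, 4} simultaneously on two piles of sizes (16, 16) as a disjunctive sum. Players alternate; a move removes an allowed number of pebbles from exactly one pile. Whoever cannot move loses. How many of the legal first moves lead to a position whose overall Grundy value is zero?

0

All piles use S = {3, 4}:
n :  0  1  2  3  4  5  6  7  8  9 10 11 12 13 14 15 16
G :  0  0  0  1  1  1  2  0  0  0  1  1  1  2  0  0  0
Pile A: G(16) = 0.
Pile B: G(16) = 0.
Combined Grundy value = 0 ⊕ 0 = 0.
A winning move leaves total XOR = 0, i.e. changes one component's Grundy value g to g ⊕ X where X is the current total.
Pile A: target g' = 0⊕0 = 0, but every legal move changes the Grundy value (mex property), so 0 moves.
Pile B: target g' = 0⊕0 = 0, but every legal move changes the Grundy value (mex property), so 0 moves.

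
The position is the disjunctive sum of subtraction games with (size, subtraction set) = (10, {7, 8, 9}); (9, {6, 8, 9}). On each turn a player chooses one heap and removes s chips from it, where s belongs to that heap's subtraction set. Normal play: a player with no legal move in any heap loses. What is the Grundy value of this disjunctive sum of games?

0

Heap A, S = {7, 8, 9}:
G(0) = 0
G(1) = mex{} = 0
G(2) = mex{} = 0
G(3) = mex{} = 0
G(4) = mex{} = 0
G(5) = mex{} = 0
G(6) = mex{} = 0
G(7) = mex{0} = 1
G(8) = mex{0,0} = 1
G(9) = mex{0,0,0} = 1
G(10) = mex{0,0,0} = 1
G_A(10) = 1.
Heap B, S = {6, 8, 9}:
n : 0 1 2 3 4 5 6 7 8 9
G : 0 0 0 0 0 0 1 1 1 1
G_B(9) = 1.
Combined Grundy value = 1 ⊕ 1 = 0.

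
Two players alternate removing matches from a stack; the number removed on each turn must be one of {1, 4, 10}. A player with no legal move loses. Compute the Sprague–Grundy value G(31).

2

n :  0  1  2  3  4  5  6  7  8  9 10 11 12 13 14 15 16 17 18 19 20 21 22 23 24 25 26 27 28 29 30 31
G :  0  1  0  1  2  0  1  0  1  2  3  2  3  0  1  3  0  1  0  1  2  0  1  2  0  1  2  0  1  0  1  2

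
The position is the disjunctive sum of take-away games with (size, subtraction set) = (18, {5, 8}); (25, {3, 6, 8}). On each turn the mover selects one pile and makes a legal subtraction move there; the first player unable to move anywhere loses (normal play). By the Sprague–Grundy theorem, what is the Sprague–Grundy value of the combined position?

0

Pile A, S = {5, 8}:
G(0) = 0
G(1) = mex{} = 0
G(2) = mex{} = 0
G(3) = mex{} = 0
G(4) = mex{} = 0
G(5) = mex{0} = 1
G(6) = mex{0} = 1
G(7) = mex{0} = 1
G(8) = mex{0,0} = 1
G(9) = mex{0,0} = 1
G(10) = mex{1,0} = 2
G(11) = mex{1,0} = 2
G(12) = mex{1,0} = 2
G(13) = mex{1,1} = 0
G(14) = mex{1,1} = 0
G(15) = mex{2,1} = 0
G(16) = mex{2,1} = 0
G(17) = mex{2,1} = 0
G(18) = mex{0,2} = 1
G_A(18) = 1.
Pile B, S = {3, 6, 8}:
G(0) = 0
G(1) = mex{} = 0
G(2) = mex{} = 0
G(3) = mex{0} = 1
G(4) = mex{0} = 1
G(5) = mex{0} = 1
G(6) = mex{1,0} = 2
G(7) = mex{1,0} = 2
G(8) = mex{1,0,0} = 2
G(9) = mex{2,1,0} = 3
G(10) = mex{2,1,0} = 3
G(11) = mex{2,1,1} = 0
G(12) = mex{3,2,1} = 0
G(13) = mex{3,2,1} = 0
G(14) = mex{0,2,2} = 1
G(15) = mex{0,3,2} = 1
G(16) = mex{0,3,2} = 1
G(17) = mex{1,0,3} = 2
G(18) = mex{1,0,3} = 2
G(19) = mex{1,0,0} = 2
G(20) = mex{2,1,0} = 3
G(21) = mex{2,1,0} = 3
G(22) = mex{2,1,1} = 0
G(23) = mex{3,2,1} = 0
G(24) = mex{3,2,1} = 0
G(25) = mex{0,2,2} = 1
G_B(25) = 1.
Combined Grundy value = 1 ⊕ 1 = 0.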